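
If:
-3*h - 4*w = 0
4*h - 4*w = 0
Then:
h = 0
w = 0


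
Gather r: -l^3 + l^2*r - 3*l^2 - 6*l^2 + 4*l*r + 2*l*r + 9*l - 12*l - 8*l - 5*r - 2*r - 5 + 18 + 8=-l^3 - 9*l^2 - 11*l + r*(l^2 + 6*l - 7) + 21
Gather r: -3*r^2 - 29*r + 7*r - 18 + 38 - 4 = -3*r^2 - 22*r + 16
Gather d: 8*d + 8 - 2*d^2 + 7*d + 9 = -2*d^2 + 15*d + 17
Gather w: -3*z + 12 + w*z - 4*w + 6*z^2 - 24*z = w*(z - 4) + 6*z^2 - 27*z + 12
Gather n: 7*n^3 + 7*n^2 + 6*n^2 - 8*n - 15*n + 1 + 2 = 7*n^3 + 13*n^2 - 23*n + 3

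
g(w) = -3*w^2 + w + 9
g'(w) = 1 - 6*w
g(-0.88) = 5.80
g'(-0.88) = 6.28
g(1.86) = 0.48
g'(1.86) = -10.16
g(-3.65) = -34.62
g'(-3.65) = 22.90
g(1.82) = 0.88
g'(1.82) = -9.92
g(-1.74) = -1.82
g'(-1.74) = 11.44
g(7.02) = -131.82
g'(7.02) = -41.12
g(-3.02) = -21.38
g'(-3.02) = 19.12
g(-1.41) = 1.63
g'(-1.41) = 9.46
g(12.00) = -411.00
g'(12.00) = -71.00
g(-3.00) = -21.00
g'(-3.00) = 19.00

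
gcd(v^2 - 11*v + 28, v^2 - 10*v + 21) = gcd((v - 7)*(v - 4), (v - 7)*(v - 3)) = v - 7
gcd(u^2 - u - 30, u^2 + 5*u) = u + 5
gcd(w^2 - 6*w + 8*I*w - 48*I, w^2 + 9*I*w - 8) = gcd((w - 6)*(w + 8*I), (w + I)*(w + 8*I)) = w + 8*I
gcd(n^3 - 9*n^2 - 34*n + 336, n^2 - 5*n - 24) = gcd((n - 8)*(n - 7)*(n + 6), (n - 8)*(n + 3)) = n - 8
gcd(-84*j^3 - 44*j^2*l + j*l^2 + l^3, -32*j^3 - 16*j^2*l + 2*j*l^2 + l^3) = 2*j + l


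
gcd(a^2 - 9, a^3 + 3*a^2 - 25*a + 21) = a - 3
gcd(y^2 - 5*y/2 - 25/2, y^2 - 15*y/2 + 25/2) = y - 5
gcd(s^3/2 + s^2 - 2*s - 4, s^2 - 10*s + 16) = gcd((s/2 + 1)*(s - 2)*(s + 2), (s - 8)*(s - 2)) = s - 2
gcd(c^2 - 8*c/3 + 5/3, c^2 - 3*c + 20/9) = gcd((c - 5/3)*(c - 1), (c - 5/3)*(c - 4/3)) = c - 5/3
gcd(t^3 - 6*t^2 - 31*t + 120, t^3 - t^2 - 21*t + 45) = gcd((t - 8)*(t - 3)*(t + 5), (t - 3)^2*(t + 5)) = t^2 + 2*t - 15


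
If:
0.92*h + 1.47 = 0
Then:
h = -1.60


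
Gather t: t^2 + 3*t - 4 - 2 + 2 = t^2 + 3*t - 4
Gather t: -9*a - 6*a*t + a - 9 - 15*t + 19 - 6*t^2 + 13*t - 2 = -8*a - 6*t^2 + t*(-6*a - 2) + 8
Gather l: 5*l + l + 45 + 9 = 6*l + 54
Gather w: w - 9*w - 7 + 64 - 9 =48 - 8*w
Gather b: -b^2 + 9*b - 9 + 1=-b^2 + 9*b - 8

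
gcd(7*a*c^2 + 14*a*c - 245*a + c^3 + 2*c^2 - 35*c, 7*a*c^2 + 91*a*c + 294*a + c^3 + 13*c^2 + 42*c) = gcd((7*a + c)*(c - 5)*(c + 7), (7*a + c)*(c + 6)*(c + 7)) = 7*a*c + 49*a + c^2 + 7*c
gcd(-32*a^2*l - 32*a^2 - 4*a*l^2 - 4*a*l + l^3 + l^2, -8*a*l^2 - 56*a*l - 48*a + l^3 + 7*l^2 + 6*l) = 8*a*l + 8*a - l^2 - l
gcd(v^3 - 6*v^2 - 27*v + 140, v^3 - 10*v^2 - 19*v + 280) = v^2 - 2*v - 35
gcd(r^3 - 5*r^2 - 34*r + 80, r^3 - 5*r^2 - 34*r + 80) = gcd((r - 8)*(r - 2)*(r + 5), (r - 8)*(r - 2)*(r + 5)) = r^3 - 5*r^2 - 34*r + 80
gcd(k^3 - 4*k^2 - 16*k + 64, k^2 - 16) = k^2 - 16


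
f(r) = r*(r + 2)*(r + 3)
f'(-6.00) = 54.00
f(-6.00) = -72.00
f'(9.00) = 339.00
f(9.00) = 1188.00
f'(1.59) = 29.48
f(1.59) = 26.20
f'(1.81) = 33.93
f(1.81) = 33.17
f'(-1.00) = -1.00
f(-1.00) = -2.00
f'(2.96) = 61.88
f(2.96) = 87.50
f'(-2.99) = 2.92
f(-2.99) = 0.03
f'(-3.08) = 3.66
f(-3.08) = -0.27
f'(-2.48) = -0.35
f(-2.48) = 0.62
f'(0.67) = 14.05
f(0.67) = 6.57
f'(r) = r*(r + 2) + r*(r + 3) + (r + 2)*(r + 3) = 3*r^2 + 10*r + 6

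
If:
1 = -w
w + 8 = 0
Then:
No Solution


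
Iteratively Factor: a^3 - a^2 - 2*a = (a - 2)*(a^2 + a) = a*(a - 2)*(a + 1)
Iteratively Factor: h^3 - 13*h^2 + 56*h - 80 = (h - 4)*(h^2 - 9*h + 20) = (h - 5)*(h - 4)*(h - 4)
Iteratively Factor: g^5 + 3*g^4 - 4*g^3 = (g - 1)*(g^4 + 4*g^3) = g*(g - 1)*(g^3 + 4*g^2) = g^2*(g - 1)*(g^2 + 4*g) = g^2*(g - 1)*(g + 4)*(g)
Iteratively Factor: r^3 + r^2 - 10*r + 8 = (r + 4)*(r^2 - 3*r + 2) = (r - 2)*(r + 4)*(r - 1)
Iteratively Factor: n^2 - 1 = (n + 1)*(n - 1)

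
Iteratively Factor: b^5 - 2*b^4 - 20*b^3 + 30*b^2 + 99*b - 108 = (b - 4)*(b^4 + 2*b^3 - 12*b^2 - 18*b + 27) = (b - 4)*(b - 3)*(b^3 + 5*b^2 + 3*b - 9) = (b - 4)*(b - 3)*(b + 3)*(b^2 + 2*b - 3) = (b - 4)*(b - 3)*(b + 3)^2*(b - 1)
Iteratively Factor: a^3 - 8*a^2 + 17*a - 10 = (a - 1)*(a^2 - 7*a + 10) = (a - 2)*(a - 1)*(a - 5)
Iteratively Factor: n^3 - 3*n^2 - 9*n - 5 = (n - 5)*(n^2 + 2*n + 1) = (n - 5)*(n + 1)*(n + 1)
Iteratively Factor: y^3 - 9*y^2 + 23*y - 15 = (y - 1)*(y^2 - 8*y + 15) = (y - 3)*(y - 1)*(y - 5)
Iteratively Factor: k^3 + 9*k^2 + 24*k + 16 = (k + 4)*(k^2 + 5*k + 4) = (k + 1)*(k + 4)*(k + 4)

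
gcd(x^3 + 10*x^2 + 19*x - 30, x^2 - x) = x - 1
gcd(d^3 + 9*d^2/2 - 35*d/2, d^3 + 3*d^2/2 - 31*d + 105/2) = d^2 + 9*d/2 - 35/2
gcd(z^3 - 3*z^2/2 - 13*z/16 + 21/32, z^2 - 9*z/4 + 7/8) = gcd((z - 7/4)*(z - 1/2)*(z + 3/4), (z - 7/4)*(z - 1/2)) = z^2 - 9*z/4 + 7/8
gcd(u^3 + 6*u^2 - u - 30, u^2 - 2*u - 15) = u + 3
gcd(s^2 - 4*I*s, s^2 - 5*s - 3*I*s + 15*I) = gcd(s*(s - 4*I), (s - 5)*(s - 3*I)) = 1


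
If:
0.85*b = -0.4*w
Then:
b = -0.470588235294118*w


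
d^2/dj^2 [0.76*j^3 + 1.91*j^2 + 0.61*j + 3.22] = 4.56*j + 3.82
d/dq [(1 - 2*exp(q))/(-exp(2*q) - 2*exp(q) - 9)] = 2*(-exp(2*q) + exp(q) + 10)*exp(q)/(exp(4*q) + 4*exp(3*q) + 22*exp(2*q) + 36*exp(q) + 81)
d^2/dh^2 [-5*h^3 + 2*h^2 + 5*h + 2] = 4 - 30*h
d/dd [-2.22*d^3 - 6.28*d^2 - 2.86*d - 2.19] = -6.66*d^2 - 12.56*d - 2.86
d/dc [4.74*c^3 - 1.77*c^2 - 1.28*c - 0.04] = 14.22*c^2 - 3.54*c - 1.28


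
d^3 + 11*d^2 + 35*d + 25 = (d + 1)*(d + 5)^2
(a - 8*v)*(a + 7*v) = a^2 - a*v - 56*v^2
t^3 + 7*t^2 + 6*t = t*(t + 1)*(t + 6)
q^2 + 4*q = q*(q + 4)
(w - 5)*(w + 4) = w^2 - w - 20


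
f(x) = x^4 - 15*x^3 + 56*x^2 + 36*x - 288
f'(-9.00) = -7533.00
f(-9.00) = 21420.00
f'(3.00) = 75.00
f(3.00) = 0.00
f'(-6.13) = -3262.91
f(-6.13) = 6462.85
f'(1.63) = 116.32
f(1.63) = -138.44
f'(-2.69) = -668.76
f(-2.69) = 364.72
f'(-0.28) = 1.02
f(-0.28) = -293.35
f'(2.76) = 86.43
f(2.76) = -19.40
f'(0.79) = 98.37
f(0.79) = -231.62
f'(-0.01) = 34.88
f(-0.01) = -288.35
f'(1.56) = 116.39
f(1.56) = -146.58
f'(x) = 4*x^3 - 45*x^2 + 112*x + 36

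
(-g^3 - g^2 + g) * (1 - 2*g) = 2*g^4 + g^3 - 3*g^2 + g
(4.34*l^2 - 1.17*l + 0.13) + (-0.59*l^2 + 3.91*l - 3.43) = 3.75*l^2 + 2.74*l - 3.3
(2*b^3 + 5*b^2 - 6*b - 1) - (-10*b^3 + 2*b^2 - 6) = 12*b^3 + 3*b^2 - 6*b + 5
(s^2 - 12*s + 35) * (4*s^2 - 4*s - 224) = 4*s^4 - 52*s^3 - 36*s^2 + 2548*s - 7840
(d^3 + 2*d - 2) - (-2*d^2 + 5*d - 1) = d^3 + 2*d^2 - 3*d - 1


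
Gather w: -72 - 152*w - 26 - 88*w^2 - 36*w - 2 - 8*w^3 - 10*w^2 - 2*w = -8*w^3 - 98*w^2 - 190*w - 100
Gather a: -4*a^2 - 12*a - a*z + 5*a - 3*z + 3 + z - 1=-4*a^2 + a*(-z - 7) - 2*z + 2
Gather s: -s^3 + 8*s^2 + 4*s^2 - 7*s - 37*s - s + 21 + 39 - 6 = -s^3 + 12*s^2 - 45*s + 54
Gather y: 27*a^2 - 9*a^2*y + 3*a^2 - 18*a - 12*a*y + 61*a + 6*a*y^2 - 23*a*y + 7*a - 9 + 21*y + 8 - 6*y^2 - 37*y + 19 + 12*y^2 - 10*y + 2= 30*a^2 + 50*a + y^2*(6*a + 6) + y*(-9*a^2 - 35*a - 26) + 20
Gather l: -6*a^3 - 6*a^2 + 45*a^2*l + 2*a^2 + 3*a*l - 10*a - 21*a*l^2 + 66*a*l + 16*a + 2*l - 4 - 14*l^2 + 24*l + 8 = -6*a^3 - 4*a^2 + 6*a + l^2*(-21*a - 14) + l*(45*a^2 + 69*a + 26) + 4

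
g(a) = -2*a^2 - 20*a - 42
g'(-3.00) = -8.00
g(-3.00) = 0.00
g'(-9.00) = 16.00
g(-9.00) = -24.00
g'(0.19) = -20.76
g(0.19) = -45.87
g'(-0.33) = -18.68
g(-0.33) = -35.62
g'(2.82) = -31.28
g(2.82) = -114.30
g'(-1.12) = -15.52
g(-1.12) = -22.11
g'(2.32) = -29.28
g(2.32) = -99.16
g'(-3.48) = -6.08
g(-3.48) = 3.38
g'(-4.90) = -0.40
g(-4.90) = 7.98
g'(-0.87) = -16.52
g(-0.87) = -26.11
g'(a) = -4*a - 20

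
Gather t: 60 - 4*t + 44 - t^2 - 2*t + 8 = -t^2 - 6*t + 112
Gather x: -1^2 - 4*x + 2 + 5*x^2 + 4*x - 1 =5*x^2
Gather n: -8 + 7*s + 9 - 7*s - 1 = 0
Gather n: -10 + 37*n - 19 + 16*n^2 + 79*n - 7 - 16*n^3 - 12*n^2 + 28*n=-16*n^3 + 4*n^2 + 144*n - 36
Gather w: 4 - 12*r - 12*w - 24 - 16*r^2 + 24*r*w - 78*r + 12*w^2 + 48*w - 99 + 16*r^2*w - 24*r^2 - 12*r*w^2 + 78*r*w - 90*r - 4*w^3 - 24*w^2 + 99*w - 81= -40*r^2 - 180*r - 4*w^3 + w^2*(-12*r - 12) + w*(16*r^2 + 102*r + 135) - 200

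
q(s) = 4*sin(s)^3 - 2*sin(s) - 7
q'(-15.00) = -2.34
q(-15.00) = -6.80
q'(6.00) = -1.02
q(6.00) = -6.53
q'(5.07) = 2.99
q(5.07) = -8.41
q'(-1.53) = 0.41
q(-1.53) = -8.99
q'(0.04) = -1.98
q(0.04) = -7.08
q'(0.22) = -1.39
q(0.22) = -7.39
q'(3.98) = -3.10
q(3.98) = -7.16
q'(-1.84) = -2.43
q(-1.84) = -8.66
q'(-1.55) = 0.21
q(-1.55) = -9.00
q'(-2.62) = -0.85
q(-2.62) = -6.50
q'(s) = 12*sin(s)^2*cos(s) - 2*cos(s) = 2*(6*sin(s)^2 - 1)*cos(s)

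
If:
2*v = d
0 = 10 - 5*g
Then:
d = 2*v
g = 2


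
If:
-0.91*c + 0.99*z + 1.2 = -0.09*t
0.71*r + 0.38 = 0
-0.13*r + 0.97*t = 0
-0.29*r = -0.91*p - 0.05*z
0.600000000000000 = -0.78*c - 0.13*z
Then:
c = -0.49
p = -0.08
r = -0.54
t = -0.07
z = -1.66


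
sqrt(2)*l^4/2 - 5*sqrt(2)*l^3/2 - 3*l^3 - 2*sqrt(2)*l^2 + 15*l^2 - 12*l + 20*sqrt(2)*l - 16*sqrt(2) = (l - 4)*(l - 1)*(l - 4*sqrt(2))*(sqrt(2)*l/2 + 1)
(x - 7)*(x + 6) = x^2 - x - 42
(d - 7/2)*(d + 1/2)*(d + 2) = d^3 - d^2 - 31*d/4 - 7/2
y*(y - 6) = y^2 - 6*y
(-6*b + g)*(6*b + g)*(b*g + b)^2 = -36*b^4*g^2 - 72*b^4*g - 36*b^4 + b^2*g^4 + 2*b^2*g^3 + b^2*g^2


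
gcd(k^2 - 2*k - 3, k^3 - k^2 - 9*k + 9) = k - 3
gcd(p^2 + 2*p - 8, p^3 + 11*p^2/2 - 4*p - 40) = p + 4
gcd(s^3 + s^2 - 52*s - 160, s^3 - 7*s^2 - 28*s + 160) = s^2 - 3*s - 40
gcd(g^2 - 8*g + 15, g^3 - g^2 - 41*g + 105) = g^2 - 8*g + 15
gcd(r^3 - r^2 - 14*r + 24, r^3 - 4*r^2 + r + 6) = r^2 - 5*r + 6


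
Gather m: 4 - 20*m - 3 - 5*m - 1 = -25*m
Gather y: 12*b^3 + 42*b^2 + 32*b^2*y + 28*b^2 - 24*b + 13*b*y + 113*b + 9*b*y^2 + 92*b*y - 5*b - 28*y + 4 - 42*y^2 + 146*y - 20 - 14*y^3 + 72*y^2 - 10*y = 12*b^3 + 70*b^2 + 84*b - 14*y^3 + y^2*(9*b + 30) + y*(32*b^2 + 105*b + 108) - 16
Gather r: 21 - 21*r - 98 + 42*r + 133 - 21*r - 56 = 0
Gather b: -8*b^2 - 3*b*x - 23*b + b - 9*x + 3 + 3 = -8*b^2 + b*(-3*x - 22) - 9*x + 6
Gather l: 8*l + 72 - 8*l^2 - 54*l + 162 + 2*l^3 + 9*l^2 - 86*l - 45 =2*l^3 + l^2 - 132*l + 189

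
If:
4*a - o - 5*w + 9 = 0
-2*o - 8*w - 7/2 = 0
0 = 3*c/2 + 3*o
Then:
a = w/4 - 43/16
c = 8*w + 7/2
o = -4*w - 7/4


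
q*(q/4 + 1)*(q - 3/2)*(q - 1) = q^4/4 + 3*q^3/8 - 17*q^2/8 + 3*q/2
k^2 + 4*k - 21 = (k - 3)*(k + 7)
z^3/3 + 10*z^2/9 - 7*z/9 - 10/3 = (z/3 + 1)*(z - 5/3)*(z + 2)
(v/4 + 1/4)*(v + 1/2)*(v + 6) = v^3/4 + 15*v^2/8 + 19*v/8 + 3/4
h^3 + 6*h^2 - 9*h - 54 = (h - 3)*(h + 3)*(h + 6)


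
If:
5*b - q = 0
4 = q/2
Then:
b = 8/5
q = 8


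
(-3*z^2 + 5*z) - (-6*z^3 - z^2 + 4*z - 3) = 6*z^3 - 2*z^2 + z + 3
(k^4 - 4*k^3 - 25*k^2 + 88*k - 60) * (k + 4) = k^5 - 41*k^3 - 12*k^2 + 292*k - 240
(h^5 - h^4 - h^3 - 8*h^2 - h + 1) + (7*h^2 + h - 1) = h^5 - h^4 - h^3 - h^2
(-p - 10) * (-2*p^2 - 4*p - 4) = 2*p^3 + 24*p^2 + 44*p + 40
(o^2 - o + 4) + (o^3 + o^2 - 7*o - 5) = o^3 + 2*o^2 - 8*o - 1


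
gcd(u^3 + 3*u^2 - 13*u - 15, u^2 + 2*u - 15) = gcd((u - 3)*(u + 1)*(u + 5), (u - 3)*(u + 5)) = u^2 + 2*u - 15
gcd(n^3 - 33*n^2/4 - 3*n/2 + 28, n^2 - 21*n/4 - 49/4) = n + 7/4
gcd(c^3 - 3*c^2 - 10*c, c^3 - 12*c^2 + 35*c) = c^2 - 5*c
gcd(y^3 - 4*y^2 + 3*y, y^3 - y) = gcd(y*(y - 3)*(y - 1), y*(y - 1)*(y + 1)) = y^2 - y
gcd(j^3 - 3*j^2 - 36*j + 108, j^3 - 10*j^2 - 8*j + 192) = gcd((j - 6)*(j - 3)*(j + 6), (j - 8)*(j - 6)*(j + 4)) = j - 6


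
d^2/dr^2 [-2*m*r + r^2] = 2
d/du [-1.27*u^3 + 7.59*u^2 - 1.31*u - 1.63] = -3.81*u^2 + 15.18*u - 1.31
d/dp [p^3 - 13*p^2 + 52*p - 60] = 3*p^2 - 26*p + 52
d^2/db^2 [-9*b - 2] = 0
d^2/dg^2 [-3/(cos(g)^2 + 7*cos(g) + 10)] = 3*(4*sin(g)^4 - 11*sin(g)^2 - 385*cos(g)/4 + 21*cos(3*g)/4 - 71)/((cos(g) + 2)^3*(cos(g) + 5)^3)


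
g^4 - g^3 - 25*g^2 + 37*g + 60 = (g - 4)*(g - 3)*(g + 1)*(g + 5)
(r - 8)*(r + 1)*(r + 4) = r^3 - 3*r^2 - 36*r - 32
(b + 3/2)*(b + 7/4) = b^2 + 13*b/4 + 21/8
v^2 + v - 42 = (v - 6)*(v + 7)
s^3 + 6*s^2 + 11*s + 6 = (s + 1)*(s + 2)*(s + 3)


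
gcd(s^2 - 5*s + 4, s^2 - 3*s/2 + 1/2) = s - 1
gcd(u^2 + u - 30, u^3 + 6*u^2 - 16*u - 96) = u + 6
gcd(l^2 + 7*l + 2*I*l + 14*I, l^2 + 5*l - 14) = l + 7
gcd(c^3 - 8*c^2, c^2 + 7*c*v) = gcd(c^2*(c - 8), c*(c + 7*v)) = c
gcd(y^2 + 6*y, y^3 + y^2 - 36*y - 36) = y + 6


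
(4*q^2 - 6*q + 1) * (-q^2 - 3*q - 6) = -4*q^4 - 6*q^3 - 7*q^2 + 33*q - 6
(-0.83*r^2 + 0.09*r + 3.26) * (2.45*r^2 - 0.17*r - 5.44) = -2.0335*r^4 + 0.3616*r^3 + 12.4869*r^2 - 1.0438*r - 17.7344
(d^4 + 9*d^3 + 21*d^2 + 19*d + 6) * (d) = d^5 + 9*d^4 + 21*d^3 + 19*d^2 + 6*d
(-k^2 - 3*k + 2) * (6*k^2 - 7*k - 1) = -6*k^4 - 11*k^3 + 34*k^2 - 11*k - 2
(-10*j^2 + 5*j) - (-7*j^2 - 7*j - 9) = -3*j^2 + 12*j + 9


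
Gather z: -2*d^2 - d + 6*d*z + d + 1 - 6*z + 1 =-2*d^2 + z*(6*d - 6) + 2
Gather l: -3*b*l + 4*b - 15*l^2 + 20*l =4*b - 15*l^2 + l*(20 - 3*b)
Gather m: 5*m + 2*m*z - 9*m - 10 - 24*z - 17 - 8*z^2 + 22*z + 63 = m*(2*z - 4) - 8*z^2 - 2*z + 36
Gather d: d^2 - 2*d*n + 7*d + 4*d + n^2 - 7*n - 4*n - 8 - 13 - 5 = d^2 + d*(11 - 2*n) + n^2 - 11*n - 26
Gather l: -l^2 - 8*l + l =-l^2 - 7*l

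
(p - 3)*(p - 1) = p^2 - 4*p + 3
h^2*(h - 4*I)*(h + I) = h^4 - 3*I*h^3 + 4*h^2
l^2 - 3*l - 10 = (l - 5)*(l + 2)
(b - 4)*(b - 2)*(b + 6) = b^3 - 28*b + 48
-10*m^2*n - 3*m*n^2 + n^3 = n*(-5*m + n)*(2*m + n)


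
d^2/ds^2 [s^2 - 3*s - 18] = 2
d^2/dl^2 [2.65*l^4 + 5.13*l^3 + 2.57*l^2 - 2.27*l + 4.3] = 31.8*l^2 + 30.78*l + 5.14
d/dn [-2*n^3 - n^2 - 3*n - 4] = -6*n^2 - 2*n - 3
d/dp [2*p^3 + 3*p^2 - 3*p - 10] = 6*p^2 + 6*p - 3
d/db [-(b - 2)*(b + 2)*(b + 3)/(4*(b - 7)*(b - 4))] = (-b^4 + 22*b^3 - 55*b^2 - 192*b + 244)/(4*(b^4 - 22*b^3 + 177*b^2 - 616*b + 784))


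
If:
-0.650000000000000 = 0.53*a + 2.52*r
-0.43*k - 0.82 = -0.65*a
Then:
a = -4.75471698113208*r - 1.22641509433962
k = -7.18736287845546*r - 3.76086002632734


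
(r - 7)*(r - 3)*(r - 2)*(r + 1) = r^4 - 11*r^3 + 29*r^2 - r - 42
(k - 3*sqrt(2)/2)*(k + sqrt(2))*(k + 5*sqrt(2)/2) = k^3 + 2*sqrt(2)*k^2 - 11*k/2 - 15*sqrt(2)/2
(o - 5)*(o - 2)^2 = o^3 - 9*o^2 + 24*o - 20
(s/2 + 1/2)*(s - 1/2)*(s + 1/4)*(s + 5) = s^4/2 + 23*s^3/8 + 27*s^2/16 - s - 5/16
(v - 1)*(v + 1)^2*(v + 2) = v^4 + 3*v^3 + v^2 - 3*v - 2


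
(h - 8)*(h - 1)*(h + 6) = h^3 - 3*h^2 - 46*h + 48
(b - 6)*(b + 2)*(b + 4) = b^3 - 28*b - 48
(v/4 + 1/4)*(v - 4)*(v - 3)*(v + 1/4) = v^4/4 - 23*v^3/16 + 7*v^2/8 + 53*v/16 + 3/4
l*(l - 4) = l^2 - 4*l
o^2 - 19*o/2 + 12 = (o - 8)*(o - 3/2)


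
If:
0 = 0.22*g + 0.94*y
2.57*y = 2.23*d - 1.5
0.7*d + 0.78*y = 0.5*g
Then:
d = 0.53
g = 0.54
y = -0.13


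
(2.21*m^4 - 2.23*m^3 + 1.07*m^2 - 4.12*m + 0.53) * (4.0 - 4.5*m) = -9.945*m^5 + 18.875*m^4 - 13.735*m^3 + 22.82*m^2 - 18.865*m + 2.12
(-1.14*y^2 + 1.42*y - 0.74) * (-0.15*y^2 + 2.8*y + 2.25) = 0.171*y^4 - 3.405*y^3 + 1.522*y^2 + 1.123*y - 1.665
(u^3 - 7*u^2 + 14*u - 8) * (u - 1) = u^4 - 8*u^3 + 21*u^2 - 22*u + 8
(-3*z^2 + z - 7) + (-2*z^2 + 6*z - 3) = -5*z^2 + 7*z - 10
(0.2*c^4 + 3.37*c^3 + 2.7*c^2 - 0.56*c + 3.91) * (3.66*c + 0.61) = 0.732*c^5 + 12.4562*c^4 + 11.9377*c^3 - 0.4026*c^2 + 13.969*c + 2.3851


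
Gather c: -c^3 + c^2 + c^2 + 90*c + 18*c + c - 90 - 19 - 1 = -c^3 + 2*c^2 + 109*c - 110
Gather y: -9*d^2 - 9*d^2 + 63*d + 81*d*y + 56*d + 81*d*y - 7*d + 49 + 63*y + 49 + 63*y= -18*d^2 + 112*d + y*(162*d + 126) + 98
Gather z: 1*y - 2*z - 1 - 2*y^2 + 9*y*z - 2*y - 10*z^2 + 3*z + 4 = -2*y^2 - y - 10*z^2 + z*(9*y + 1) + 3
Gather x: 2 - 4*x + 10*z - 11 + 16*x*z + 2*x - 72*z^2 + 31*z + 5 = x*(16*z - 2) - 72*z^2 + 41*z - 4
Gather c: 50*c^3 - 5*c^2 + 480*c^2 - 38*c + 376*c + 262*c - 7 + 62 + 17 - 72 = 50*c^3 + 475*c^2 + 600*c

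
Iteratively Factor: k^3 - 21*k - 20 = (k + 4)*(k^2 - 4*k - 5) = (k - 5)*(k + 4)*(k + 1)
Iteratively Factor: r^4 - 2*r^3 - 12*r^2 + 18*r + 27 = (r - 3)*(r^3 + r^2 - 9*r - 9) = (r - 3)*(r + 1)*(r^2 - 9) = (r - 3)^2*(r + 1)*(r + 3)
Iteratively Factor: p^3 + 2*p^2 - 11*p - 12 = (p + 4)*(p^2 - 2*p - 3) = (p + 1)*(p + 4)*(p - 3)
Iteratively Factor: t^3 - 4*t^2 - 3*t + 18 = (t - 3)*(t^2 - t - 6) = (t - 3)*(t + 2)*(t - 3)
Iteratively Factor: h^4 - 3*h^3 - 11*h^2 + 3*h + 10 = (h - 5)*(h^3 + 2*h^2 - h - 2) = (h - 5)*(h - 1)*(h^2 + 3*h + 2) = (h - 5)*(h - 1)*(h + 1)*(h + 2)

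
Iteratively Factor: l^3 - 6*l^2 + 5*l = (l - 5)*(l^2 - l) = l*(l - 5)*(l - 1)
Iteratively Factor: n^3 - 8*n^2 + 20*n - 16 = (n - 2)*(n^2 - 6*n + 8) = (n - 4)*(n - 2)*(n - 2)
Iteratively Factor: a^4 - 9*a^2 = (a - 3)*(a^3 + 3*a^2) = (a - 3)*(a + 3)*(a^2) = a*(a - 3)*(a + 3)*(a)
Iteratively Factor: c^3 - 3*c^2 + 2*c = (c)*(c^2 - 3*c + 2) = c*(c - 2)*(c - 1)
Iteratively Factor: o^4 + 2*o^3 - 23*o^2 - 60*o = (o - 5)*(o^3 + 7*o^2 + 12*o) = o*(o - 5)*(o^2 + 7*o + 12) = o*(o - 5)*(o + 4)*(o + 3)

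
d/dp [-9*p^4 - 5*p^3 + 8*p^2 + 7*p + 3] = -36*p^3 - 15*p^2 + 16*p + 7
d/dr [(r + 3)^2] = 2*r + 6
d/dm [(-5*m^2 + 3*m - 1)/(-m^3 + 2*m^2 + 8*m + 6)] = (-5*m^4 + 6*m^3 - 49*m^2 - 56*m + 26)/(m^6 - 4*m^5 - 12*m^4 + 20*m^3 + 88*m^2 + 96*m + 36)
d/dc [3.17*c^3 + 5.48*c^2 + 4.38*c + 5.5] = 9.51*c^2 + 10.96*c + 4.38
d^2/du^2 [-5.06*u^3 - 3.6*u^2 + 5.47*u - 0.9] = -30.36*u - 7.2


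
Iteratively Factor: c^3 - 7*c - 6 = (c + 2)*(c^2 - 2*c - 3) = (c + 1)*(c + 2)*(c - 3)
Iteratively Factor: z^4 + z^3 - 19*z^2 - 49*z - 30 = (z - 5)*(z^3 + 6*z^2 + 11*z + 6) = (z - 5)*(z + 2)*(z^2 + 4*z + 3) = (z - 5)*(z + 2)*(z + 3)*(z + 1)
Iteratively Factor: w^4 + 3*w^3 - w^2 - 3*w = (w + 3)*(w^3 - w) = w*(w + 3)*(w^2 - 1) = w*(w - 1)*(w + 3)*(w + 1)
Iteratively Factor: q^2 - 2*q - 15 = (q + 3)*(q - 5)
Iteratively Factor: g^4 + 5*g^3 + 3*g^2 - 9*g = (g + 3)*(g^3 + 2*g^2 - 3*g) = (g - 1)*(g + 3)*(g^2 + 3*g) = g*(g - 1)*(g + 3)*(g + 3)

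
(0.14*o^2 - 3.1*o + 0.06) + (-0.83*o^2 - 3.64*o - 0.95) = -0.69*o^2 - 6.74*o - 0.89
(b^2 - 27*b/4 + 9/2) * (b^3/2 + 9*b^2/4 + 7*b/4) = b^5/2 - 9*b^4/8 - 179*b^3/16 - 27*b^2/16 + 63*b/8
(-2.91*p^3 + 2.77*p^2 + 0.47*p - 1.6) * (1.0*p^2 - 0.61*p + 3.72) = -2.91*p^5 + 4.5451*p^4 - 12.0449*p^3 + 8.4177*p^2 + 2.7244*p - 5.952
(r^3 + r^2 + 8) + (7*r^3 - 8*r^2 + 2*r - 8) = 8*r^3 - 7*r^2 + 2*r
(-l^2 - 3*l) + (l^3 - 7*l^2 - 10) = l^3 - 8*l^2 - 3*l - 10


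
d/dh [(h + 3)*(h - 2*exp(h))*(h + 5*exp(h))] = 3*h^2*exp(h) + 3*h^2 - 20*h*exp(2*h) + 15*h*exp(h) + 6*h - 70*exp(2*h) + 9*exp(h)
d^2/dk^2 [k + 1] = 0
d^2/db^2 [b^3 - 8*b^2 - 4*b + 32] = 6*b - 16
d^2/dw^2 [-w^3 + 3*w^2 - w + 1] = 6 - 6*w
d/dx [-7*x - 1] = -7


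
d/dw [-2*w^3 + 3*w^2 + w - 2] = -6*w^2 + 6*w + 1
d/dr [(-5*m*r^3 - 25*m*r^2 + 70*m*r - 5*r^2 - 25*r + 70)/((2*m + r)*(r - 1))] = 5*((2*m + r)*(r - 1)*(-3*m*r^2 - 10*m*r + 14*m - 2*r - 5) + (2*m + r)*(m*r^3 + 5*m*r^2 - 14*m*r + r^2 + 5*r - 14) + (r - 1)*(m*r^3 + 5*m*r^2 - 14*m*r + r^2 + 5*r - 14))/((2*m + r)^2*(r - 1)^2)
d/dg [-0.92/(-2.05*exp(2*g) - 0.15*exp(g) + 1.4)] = (-3.772*exp(g) - 0.138)*exp(g)/(2.05*exp(2*g) + 0.15*exp(g) - 1.4)^2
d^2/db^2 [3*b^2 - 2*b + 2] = 6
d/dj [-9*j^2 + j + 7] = 1 - 18*j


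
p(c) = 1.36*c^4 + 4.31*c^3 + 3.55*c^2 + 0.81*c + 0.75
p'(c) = 5.44*c^3 + 12.93*c^2 + 7.1*c + 0.81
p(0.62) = 3.84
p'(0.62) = 11.48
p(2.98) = 256.00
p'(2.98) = 280.75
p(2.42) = 131.23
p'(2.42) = 170.81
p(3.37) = 384.16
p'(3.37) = 379.79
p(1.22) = 17.86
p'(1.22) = 38.60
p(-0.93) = 0.62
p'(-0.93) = 1.01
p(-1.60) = -0.20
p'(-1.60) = 0.27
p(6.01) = 2843.81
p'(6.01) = 1691.44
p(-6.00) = 955.29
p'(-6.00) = -751.35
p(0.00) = 0.75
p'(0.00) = 0.81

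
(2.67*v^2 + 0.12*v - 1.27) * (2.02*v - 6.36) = 5.3934*v^3 - 16.7388*v^2 - 3.3286*v + 8.0772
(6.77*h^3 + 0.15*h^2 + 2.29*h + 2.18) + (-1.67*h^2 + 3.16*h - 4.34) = 6.77*h^3 - 1.52*h^2 + 5.45*h - 2.16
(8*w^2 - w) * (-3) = -24*w^2 + 3*w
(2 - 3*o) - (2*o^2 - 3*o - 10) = 12 - 2*o^2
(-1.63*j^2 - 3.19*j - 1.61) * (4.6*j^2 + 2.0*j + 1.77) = -7.498*j^4 - 17.934*j^3 - 16.6711*j^2 - 8.8663*j - 2.8497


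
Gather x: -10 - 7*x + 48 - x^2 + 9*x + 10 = -x^2 + 2*x + 48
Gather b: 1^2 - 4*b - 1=-4*b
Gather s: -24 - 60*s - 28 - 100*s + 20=-160*s - 32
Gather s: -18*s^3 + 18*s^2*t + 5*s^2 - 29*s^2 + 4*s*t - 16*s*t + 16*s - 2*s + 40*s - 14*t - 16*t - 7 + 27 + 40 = -18*s^3 + s^2*(18*t - 24) + s*(54 - 12*t) - 30*t + 60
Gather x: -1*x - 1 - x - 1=-2*x - 2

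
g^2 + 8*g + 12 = (g + 2)*(g + 6)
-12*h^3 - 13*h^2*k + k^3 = (-4*h + k)*(h + k)*(3*h + k)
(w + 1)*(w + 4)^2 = w^3 + 9*w^2 + 24*w + 16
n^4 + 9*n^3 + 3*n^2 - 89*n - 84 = (n - 3)*(n + 1)*(n + 4)*(n + 7)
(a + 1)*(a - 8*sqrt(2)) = a^2 - 8*sqrt(2)*a + a - 8*sqrt(2)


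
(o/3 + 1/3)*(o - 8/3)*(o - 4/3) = o^3/3 - o^2 - 4*o/27 + 32/27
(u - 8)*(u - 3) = u^2 - 11*u + 24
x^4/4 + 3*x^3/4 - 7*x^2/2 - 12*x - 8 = (x/4 + 1/2)*(x - 4)*(x + 1)*(x + 4)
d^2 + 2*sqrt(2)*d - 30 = (d - 3*sqrt(2))*(d + 5*sqrt(2))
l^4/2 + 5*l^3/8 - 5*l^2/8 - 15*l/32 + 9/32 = (l/2 + 1/2)*(l - 3/4)*(l - 1/2)*(l + 3/2)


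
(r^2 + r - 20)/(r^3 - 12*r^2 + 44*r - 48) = (r + 5)/(r^2 - 8*r + 12)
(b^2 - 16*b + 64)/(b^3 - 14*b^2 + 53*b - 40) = (b - 8)/(b^2 - 6*b + 5)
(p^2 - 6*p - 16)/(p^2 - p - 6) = (p - 8)/(p - 3)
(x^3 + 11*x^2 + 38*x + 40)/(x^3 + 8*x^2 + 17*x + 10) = (x + 4)/(x + 1)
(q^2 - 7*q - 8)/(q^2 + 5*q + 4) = (q - 8)/(q + 4)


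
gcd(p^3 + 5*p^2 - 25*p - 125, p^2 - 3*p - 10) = p - 5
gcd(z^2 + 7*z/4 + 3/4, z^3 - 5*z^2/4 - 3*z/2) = z + 3/4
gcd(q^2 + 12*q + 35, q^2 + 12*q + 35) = q^2 + 12*q + 35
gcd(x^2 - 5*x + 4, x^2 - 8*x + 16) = x - 4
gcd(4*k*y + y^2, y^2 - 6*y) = y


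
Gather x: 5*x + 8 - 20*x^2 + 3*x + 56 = -20*x^2 + 8*x + 64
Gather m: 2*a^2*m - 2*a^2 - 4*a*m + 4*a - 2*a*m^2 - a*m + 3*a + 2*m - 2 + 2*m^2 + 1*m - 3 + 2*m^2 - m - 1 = -2*a^2 + 7*a + m^2*(4 - 2*a) + m*(2*a^2 - 5*a + 2) - 6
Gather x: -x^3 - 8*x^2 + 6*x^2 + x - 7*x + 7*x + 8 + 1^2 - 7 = -x^3 - 2*x^2 + x + 2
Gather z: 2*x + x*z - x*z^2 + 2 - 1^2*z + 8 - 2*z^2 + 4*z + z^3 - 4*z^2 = 2*x + z^3 + z^2*(-x - 6) + z*(x + 3) + 10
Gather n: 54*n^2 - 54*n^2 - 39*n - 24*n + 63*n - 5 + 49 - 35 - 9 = 0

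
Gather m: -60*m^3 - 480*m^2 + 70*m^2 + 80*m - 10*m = -60*m^3 - 410*m^2 + 70*m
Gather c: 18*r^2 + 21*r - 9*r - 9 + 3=18*r^2 + 12*r - 6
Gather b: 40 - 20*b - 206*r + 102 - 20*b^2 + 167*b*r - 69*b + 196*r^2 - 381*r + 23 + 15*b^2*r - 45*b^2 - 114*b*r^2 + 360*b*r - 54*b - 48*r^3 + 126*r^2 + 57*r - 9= b^2*(15*r - 65) + b*(-114*r^2 + 527*r - 143) - 48*r^3 + 322*r^2 - 530*r + 156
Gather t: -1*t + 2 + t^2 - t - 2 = t^2 - 2*t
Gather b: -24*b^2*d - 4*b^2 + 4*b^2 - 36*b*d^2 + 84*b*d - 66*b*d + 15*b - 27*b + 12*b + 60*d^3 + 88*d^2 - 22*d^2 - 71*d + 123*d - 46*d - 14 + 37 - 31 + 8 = -24*b^2*d + b*(-36*d^2 + 18*d) + 60*d^3 + 66*d^2 + 6*d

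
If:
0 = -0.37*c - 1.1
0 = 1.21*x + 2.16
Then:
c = -2.97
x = -1.79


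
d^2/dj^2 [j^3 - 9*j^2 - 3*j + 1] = 6*j - 18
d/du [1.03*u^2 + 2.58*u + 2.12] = 2.06*u + 2.58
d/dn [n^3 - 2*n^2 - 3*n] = 3*n^2 - 4*n - 3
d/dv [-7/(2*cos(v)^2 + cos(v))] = -(7*sin(v)/cos(v)^2 + 28*tan(v))/(2*cos(v) + 1)^2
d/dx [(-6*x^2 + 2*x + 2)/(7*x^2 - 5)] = 2*(-7*x^2 + 16*x - 5)/(49*x^4 - 70*x^2 + 25)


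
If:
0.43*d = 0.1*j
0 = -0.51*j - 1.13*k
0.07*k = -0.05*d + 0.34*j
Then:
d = 0.00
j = 0.00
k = 0.00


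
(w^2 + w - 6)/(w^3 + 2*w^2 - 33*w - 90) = (w - 2)/(w^2 - w - 30)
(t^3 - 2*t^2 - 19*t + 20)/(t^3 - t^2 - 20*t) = (t - 1)/t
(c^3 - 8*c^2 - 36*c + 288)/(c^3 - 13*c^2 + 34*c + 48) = (c + 6)/(c + 1)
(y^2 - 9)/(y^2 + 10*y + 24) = (y^2 - 9)/(y^2 + 10*y + 24)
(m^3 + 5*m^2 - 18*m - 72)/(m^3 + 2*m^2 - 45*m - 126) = (m - 4)/(m - 7)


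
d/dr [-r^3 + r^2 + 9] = r*(2 - 3*r)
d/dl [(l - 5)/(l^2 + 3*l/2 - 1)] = 2*(-2*l^2 + 20*l + 13)/(4*l^4 + 12*l^3 + l^2 - 12*l + 4)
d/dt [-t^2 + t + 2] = 1 - 2*t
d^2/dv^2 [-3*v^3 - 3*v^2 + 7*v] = -18*v - 6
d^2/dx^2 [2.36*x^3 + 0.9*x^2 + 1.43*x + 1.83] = 14.16*x + 1.8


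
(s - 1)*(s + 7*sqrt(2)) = s^2 - s + 7*sqrt(2)*s - 7*sqrt(2)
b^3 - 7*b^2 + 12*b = b*(b - 4)*(b - 3)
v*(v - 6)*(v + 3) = v^3 - 3*v^2 - 18*v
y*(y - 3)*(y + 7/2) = y^3 + y^2/2 - 21*y/2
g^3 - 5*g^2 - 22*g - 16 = (g - 8)*(g + 1)*(g + 2)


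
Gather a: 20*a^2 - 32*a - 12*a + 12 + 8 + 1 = 20*a^2 - 44*a + 21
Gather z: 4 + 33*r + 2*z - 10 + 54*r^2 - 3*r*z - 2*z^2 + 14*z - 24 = 54*r^2 + 33*r - 2*z^2 + z*(16 - 3*r) - 30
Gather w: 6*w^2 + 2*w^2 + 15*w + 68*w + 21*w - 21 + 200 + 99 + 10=8*w^2 + 104*w + 288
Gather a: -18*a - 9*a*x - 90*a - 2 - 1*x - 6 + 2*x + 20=a*(-9*x - 108) + x + 12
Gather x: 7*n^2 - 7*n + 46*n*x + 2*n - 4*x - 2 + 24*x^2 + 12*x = 7*n^2 - 5*n + 24*x^2 + x*(46*n + 8) - 2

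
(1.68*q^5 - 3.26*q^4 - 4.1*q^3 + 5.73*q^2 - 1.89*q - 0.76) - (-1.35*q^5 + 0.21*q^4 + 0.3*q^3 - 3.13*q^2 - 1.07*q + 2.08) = 3.03*q^5 - 3.47*q^4 - 4.4*q^3 + 8.86*q^2 - 0.82*q - 2.84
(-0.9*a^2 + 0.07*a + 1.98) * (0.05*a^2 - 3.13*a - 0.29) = -0.045*a^4 + 2.8205*a^3 + 0.1409*a^2 - 6.2177*a - 0.5742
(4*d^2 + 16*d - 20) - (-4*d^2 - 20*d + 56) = 8*d^2 + 36*d - 76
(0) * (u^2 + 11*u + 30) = 0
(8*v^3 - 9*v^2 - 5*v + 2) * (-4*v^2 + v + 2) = -32*v^5 + 44*v^4 + 27*v^3 - 31*v^2 - 8*v + 4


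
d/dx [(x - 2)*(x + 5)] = 2*x + 3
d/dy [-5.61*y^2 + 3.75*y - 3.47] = 3.75 - 11.22*y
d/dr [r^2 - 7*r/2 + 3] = 2*r - 7/2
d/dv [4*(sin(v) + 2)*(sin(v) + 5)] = 4*(2*sin(v) + 7)*cos(v)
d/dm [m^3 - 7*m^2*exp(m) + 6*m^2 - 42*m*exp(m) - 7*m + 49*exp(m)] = -7*m^2*exp(m) + 3*m^2 - 56*m*exp(m) + 12*m + 7*exp(m) - 7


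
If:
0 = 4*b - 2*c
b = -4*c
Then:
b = 0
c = 0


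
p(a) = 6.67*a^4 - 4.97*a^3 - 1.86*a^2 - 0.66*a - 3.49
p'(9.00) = 18207.87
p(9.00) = 39978.65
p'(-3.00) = -844.05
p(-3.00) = 656.21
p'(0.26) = -2.17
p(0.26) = -3.84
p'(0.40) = -2.83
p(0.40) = -4.20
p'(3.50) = 947.58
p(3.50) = 759.24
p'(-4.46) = -2647.61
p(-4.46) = 3042.53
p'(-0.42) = -3.70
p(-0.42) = -2.97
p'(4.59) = 2248.16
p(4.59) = 2434.26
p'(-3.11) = -935.84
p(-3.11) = 754.05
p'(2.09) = 170.01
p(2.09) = 68.90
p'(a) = 26.68*a^3 - 14.91*a^2 - 3.72*a - 0.66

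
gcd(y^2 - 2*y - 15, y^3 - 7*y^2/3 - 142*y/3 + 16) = 1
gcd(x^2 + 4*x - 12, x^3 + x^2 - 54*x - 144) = x + 6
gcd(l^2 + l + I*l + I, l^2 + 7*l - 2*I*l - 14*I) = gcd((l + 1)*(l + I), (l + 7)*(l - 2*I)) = 1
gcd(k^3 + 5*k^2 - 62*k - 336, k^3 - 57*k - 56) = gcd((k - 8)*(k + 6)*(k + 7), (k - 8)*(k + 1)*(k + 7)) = k^2 - k - 56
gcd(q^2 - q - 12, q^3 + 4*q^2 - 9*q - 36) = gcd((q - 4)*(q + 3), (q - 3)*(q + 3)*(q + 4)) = q + 3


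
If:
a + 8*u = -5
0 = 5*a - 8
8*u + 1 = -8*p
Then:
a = 8/5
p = 7/10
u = -33/40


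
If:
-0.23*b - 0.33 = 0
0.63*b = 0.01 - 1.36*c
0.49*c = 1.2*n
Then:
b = -1.43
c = 0.67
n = 0.27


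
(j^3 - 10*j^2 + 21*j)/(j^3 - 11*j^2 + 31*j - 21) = j/(j - 1)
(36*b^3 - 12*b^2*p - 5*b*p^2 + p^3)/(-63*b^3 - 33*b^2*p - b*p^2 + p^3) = (12*b^2 - 8*b*p + p^2)/(-21*b^2 - 4*b*p + p^2)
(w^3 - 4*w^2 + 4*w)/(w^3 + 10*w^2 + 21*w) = (w^2 - 4*w + 4)/(w^2 + 10*w + 21)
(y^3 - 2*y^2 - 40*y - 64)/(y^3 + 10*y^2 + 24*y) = (y^2 - 6*y - 16)/(y*(y + 6))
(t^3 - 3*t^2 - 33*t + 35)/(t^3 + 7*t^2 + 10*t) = (t^2 - 8*t + 7)/(t*(t + 2))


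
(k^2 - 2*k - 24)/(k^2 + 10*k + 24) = (k - 6)/(k + 6)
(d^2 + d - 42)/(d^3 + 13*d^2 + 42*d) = (d - 6)/(d*(d + 6))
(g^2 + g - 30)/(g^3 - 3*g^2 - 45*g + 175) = (g + 6)/(g^2 + 2*g - 35)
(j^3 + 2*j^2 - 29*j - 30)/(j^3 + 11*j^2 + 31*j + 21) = (j^2 + j - 30)/(j^2 + 10*j + 21)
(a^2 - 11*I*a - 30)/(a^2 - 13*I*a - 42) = (a - 5*I)/(a - 7*I)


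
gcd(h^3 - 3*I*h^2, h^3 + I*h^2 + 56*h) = h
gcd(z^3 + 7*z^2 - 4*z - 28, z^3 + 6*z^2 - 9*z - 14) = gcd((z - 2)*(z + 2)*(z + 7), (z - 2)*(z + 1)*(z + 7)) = z^2 + 5*z - 14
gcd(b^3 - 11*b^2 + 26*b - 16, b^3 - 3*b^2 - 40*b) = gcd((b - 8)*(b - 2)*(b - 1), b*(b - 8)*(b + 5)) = b - 8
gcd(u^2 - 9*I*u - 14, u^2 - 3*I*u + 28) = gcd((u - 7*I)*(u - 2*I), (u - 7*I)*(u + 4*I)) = u - 7*I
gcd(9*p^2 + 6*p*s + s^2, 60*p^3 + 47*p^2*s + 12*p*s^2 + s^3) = 3*p + s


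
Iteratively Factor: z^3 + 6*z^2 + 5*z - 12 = (z + 4)*(z^2 + 2*z - 3) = (z + 3)*(z + 4)*(z - 1)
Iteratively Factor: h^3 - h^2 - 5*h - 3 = (h - 3)*(h^2 + 2*h + 1) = (h - 3)*(h + 1)*(h + 1)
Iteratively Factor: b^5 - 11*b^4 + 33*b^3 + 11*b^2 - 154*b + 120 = (b + 2)*(b^4 - 13*b^3 + 59*b^2 - 107*b + 60) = (b - 3)*(b + 2)*(b^3 - 10*b^2 + 29*b - 20) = (b - 5)*(b - 3)*(b + 2)*(b^2 - 5*b + 4) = (b - 5)*(b - 3)*(b - 1)*(b + 2)*(b - 4)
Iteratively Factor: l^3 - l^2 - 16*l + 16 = (l - 1)*(l^2 - 16) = (l - 1)*(l + 4)*(l - 4)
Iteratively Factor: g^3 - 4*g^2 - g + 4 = (g - 1)*(g^2 - 3*g - 4) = (g - 1)*(g + 1)*(g - 4)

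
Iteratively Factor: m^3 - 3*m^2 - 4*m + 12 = (m + 2)*(m^2 - 5*m + 6) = (m - 2)*(m + 2)*(m - 3)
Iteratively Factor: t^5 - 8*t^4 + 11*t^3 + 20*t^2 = (t - 5)*(t^4 - 3*t^3 - 4*t^2) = t*(t - 5)*(t^3 - 3*t^2 - 4*t) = t^2*(t - 5)*(t^2 - 3*t - 4) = t^2*(t - 5)*(t + 1)*(t - 4)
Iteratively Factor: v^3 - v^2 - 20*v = (v + 4)*(v^2 - 5*v) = (v - 5)*(v + 4)*(v)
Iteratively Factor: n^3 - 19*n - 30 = (n + 3)*(n^2 - 3*n - 10) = (n - 5)*(n + 3)*(n + 2)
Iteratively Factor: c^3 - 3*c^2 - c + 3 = (c + 1)*(c^2 - 4*c + 3) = (c - 3)*(c + 1)*(c - 1)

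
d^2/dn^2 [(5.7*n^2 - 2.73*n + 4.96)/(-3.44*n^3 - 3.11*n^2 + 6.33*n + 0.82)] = (-134.90304*n^6 + 193.834368*n^5 - 1273.80792*n^4 - 1126.846426*n^3 + 365.380824*n^2 + 543.689556*n - 458.787508)/(40.707584*n^9 + 110.407488*n^8 - 124.903992*n^7 - 405.355657*n^6 + 177.201741*n^5 + 457.183455*n^4 - 149.840373*n^3 - 92.296002*n^2 - 12.768876*n - 0.551368)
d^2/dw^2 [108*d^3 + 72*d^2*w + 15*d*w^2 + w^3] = 30*d + 6*w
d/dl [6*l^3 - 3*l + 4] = 18*l^2 - 3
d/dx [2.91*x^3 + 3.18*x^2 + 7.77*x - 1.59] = 8.73*x^2 + 6.36*x + 7.77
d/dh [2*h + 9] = 2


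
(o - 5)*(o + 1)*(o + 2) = o^3 - 2*o^2 - 13*o - 10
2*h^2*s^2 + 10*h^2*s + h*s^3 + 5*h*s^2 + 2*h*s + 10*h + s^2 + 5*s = (2*h + s)*(s + 5)*(h*s + 1)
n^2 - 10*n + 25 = (n - 5)^2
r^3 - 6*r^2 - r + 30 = (r - 5)*(r - 3)*(r + 2)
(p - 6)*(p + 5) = p^2 - p - 30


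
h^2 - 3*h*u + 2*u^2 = (h - 2*u)*(h - u)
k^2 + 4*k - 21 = (k - 3)*(k + 7)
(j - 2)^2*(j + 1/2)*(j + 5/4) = j^4 - 9*j^3/4 - 19*j^2/8 + 9*j/2 + 5/2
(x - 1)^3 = x^3 - 3*x^2 + 3*x - 1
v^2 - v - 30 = (v - 6)*(v + 5)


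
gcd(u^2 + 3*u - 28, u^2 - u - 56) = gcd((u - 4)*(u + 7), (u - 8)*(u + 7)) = u + 7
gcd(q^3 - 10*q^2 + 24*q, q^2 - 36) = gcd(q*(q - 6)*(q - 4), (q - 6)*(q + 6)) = q - 6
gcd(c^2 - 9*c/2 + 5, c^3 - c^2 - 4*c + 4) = c - 2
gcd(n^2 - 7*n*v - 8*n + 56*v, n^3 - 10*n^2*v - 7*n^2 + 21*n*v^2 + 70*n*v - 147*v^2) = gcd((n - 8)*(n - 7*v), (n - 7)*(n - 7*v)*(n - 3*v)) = -n + 7*v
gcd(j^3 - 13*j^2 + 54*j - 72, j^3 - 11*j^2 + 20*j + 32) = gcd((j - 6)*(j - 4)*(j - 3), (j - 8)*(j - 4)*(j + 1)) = j - 4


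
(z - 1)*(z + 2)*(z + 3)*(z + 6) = z^4 + 10*z^3 + 25*z^2 - 36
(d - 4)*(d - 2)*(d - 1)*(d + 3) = d^4 - 4*d^3 - 7*d^2 + 34*d - 24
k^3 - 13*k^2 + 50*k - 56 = (k - 7)*(k - 4)*(k - 2)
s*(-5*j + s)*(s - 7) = -5*j*s^2 + 35*j*s + s^3 - 7*s^2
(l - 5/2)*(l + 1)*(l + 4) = l^3 + 5*l^2/2 - 17*l/2 - 10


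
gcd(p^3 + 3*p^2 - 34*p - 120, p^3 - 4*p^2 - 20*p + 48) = p^2 - 2*p - 24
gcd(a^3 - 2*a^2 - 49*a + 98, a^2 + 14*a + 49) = a + 7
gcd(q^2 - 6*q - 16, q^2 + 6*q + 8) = q + 2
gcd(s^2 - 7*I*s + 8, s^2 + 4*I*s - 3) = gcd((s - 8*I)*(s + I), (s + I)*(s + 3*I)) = s + I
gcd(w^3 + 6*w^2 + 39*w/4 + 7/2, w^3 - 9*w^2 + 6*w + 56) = w + 2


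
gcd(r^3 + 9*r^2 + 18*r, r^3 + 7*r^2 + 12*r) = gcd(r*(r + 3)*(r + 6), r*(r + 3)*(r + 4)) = r^2 + 3*r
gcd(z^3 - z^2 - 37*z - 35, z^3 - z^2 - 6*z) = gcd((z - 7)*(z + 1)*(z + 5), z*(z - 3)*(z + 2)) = 1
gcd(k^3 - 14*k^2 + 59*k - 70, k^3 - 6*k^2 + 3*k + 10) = k^2 - 7*k + 10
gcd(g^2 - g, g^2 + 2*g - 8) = 1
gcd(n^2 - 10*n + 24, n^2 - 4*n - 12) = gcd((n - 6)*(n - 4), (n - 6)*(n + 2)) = n - 6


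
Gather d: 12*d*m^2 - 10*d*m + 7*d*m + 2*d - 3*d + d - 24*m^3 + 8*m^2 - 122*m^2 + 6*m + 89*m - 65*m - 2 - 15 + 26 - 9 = d*(12*m^2 - 3*m) - 24*m^3 - 114*m^2 + 30*m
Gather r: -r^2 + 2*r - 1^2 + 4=-r^2 + 2*r + 3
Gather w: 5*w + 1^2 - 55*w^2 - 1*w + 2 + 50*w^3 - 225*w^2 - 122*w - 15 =50*w^3 - 280*w^2 - 118*w - 12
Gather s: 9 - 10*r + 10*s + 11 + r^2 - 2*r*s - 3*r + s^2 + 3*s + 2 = r^2 - 13*r + s^2 + s*(13 - 2*r) + 22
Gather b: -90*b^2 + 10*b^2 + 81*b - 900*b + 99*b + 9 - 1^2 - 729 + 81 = -80*b^2 - 720*b - 640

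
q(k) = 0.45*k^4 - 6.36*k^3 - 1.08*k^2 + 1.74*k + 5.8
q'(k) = 1.8*k^3 - 19.08*k^2 - 2.16*k + 1.74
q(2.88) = -119.11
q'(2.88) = -119.74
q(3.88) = -273.22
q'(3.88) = -188.74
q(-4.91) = 985.60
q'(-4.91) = -660.70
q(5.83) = -761.17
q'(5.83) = -302.68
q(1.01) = 0.37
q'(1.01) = -18.05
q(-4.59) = 789.83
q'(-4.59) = -564.39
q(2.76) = -105.23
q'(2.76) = -111.72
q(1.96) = -36.19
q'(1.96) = -62.24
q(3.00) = -133.97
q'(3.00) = -127.86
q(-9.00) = 7491.55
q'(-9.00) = -2836.50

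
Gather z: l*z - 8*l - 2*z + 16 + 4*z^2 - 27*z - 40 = -8*l + 4*z^2 + z*(l - 29) - 24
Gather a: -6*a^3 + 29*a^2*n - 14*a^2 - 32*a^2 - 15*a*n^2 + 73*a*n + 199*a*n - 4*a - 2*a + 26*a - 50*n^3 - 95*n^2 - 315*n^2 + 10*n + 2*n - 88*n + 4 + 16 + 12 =-6*a^3 + a^2*(29*n - 46) + a*(-15*n^2 + 272*n + 20) - 50*n^3 - 410*n^2 - 76*n + 32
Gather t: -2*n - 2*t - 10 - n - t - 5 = -3*n - 3*t - 15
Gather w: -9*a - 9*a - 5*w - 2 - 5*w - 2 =-18*a - 10*w - 4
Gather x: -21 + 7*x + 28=7*x + 7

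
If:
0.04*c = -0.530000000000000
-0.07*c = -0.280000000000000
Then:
No Solution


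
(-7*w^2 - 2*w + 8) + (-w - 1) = -7*w^2 - 3*w + 7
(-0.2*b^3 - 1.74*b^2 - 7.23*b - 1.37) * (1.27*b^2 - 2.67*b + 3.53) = -0.254*b^5 - 1.6758*b^4 - 5.2423*b^3 + 11.422*b^2 - 21.864*b - 4.8361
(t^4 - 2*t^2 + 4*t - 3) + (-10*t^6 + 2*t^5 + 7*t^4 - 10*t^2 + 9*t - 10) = -10*t^6 + 2*t^5 + 8*t^4 - 12*t^2 + 13*t - 13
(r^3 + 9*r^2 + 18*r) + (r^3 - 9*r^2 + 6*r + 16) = 2*r^3 + 24*r + 16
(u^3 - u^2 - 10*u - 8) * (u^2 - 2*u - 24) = u^5 - 3*u^4 - 32*u^3 + 36*u^2 + 256*u + 192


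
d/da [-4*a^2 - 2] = -8*a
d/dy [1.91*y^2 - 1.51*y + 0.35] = 3.82*y - 1.51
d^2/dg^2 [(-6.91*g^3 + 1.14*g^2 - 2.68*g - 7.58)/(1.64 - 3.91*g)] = (211.281542*g^3 - 265.858104*g^2 + 111.510816*g + 260.005772)/(59.776471*g^3 - 75.217452*g^2 + 31.549008*g - 4.410944)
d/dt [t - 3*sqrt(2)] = 1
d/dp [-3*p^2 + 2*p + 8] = 2 - 6*p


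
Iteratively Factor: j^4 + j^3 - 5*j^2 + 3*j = (j - 1)*(j^3 + 2*j^2 - 3*j) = j*(j - 1)*(j^2 + 2*j - 3) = j*(j - 1)^2*(j + 3)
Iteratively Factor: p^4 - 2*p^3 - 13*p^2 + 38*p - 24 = (p - 1)*(p^3 - p^2 - 14*p + 24) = (p - 2)*(p - 1)*(p^2 + p - 12) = (p - 2)*(p - 1)*(p + 4)*(p - 3)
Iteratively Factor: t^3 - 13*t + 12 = (t + 4)*(t^2 - 4*t + 3) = (t - 3)*(t + 4)*(t - 1)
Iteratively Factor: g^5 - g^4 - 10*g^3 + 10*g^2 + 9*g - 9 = (g + 3)*(g^4 - 4*g^3 + 2*g^2 + 4*g - 3) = (g - 1)*(g + 3)*(g^3 - 3*g^2 - g + 3) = (g - 3)*(g - 1)*(g + 3)*(g^2 - 1) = (g - 3)*(g - 1)^2*(g + 3)*(g + 1)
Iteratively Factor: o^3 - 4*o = (o - 2)*(o^2 + 2*o) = (o - 2)*(o + 2)*(o)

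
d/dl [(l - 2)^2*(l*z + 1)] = (l - 2)*(2*l*z + z*(l - 2) + 2)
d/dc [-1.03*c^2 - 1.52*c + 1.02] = -2.06*c - 1.52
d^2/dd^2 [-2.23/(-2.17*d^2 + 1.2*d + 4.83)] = (21.001694*d^2 - 11.61384*d - 2.23*(4.34*d - 1.2)*(8.68*d - 2.4) - 46.745706)/(-2.17*d^2 + 1.2*d + 4.83)^3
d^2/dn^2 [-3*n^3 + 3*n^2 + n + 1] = 6 - 18*n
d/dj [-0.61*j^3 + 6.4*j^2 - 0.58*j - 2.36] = -1.83*j^2 + 12.8*j - 0.58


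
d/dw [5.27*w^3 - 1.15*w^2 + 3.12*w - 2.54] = 15.81*w^2 - 2.3*w + 3.12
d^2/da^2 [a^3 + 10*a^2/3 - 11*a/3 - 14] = 6*a + 20/3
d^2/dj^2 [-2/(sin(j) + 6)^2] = 4*(2*sin(j)^2 - 6*sin(j) - 3)/(sin(j) + 6)^4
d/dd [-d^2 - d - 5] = -2*d - 1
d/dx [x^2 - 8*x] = 2*x - 8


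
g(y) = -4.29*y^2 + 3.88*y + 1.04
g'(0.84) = -3.33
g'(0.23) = 1.91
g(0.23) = 1.71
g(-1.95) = -22.84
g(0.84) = 1.27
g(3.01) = -26.15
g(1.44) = -2.27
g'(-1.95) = 20.61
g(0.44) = 1.92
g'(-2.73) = 27.30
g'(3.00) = -21.86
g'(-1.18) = 14.00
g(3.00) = -25.93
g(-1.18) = -9.51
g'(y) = 3.88 - 8.58*y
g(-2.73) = -41.53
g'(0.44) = 0.10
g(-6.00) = -176.68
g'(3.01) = -21.95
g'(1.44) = -8.48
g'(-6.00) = 55.36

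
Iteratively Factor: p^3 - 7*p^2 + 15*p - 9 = (p - 3)*(p^2 - 4*p + 3) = (p - 3)^2*(p - 1)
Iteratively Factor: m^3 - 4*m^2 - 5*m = (m)*(m^2 - 4*m - 5) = m*(m + 1)*(m - 5)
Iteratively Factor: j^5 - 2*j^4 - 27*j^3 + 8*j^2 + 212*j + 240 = (j - 5)*(j^4 + 3*j^3 - 12*j^2 - 52*j - 48) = (j - 5)*(j + 2)*(j^3 + j^2 - 14*j - 24) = (j - 5)*(j + 2)*(j + 3)*(j^2 - 2*j - 8) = (j - 5)*(j - 4)*(j + 2)*(j + 3)*(j + 2)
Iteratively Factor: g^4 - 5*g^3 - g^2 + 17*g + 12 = (g + 1)*(g^3 - 6*g^2 + 5*g + 12) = (g - 3)*(g + 1)*(g^2 - 3*g - 4) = (g - 3)*(g + 1)^2*(g - 4)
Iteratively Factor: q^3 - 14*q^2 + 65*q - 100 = (q - 5)*(q^2 - 9*q + 20) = (q - 5)*(q - 4)*(q - 5)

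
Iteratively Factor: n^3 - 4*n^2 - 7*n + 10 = (n - 5)*(n^2 + n - 2) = (n - 5)*(n + 2)*(n - 1)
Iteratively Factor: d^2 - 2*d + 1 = (d - 1)*(d - 1)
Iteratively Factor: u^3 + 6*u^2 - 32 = (u - 2)*(u^2 + 8*u + 16) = (u - 2)*(u + 4)*(u + 4)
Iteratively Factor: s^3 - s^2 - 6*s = (s)*(s^2 - s - 6) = s*(s - 3)*(s + 2)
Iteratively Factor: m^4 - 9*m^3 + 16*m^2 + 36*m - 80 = (m - 5)*(m^3 - 4*m^2 - 4*m + 16) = (m - 5)*(m - 4)*(m^2 - 4) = (m - 5)*(m - 4)*(m - 2)*(m + 2)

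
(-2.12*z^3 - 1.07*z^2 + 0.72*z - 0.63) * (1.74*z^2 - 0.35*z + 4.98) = -3.6888*z^5 - 1.1198*z^4 - 8.9303*z^3 - 6.6768*z^2 + 3.8061*z - 3.1374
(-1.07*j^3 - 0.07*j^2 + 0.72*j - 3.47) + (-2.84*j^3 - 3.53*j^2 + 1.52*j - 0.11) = -3.91*j^3 - 3.6*j^2 + 2.24*j - 3.58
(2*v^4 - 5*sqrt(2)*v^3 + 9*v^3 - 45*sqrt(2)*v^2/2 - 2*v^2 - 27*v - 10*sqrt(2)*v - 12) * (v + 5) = 2*v^5 - 5*sqrt(2)*v^4 + 19*v^4 - 95*sqrt(2)*v^3/2 + 43*v^3 - 245*sqrt(2)*v^2/2 - 37*v^2 - 147*v - 50*sqrt(2)*v - 60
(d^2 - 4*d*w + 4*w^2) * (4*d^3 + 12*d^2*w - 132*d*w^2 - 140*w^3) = 4*d^5 - 4*d^4*w - 164*d^3*w^2 + 436*d^2*w^3 + 32*d*w^4 - 560*w^5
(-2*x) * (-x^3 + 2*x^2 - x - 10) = 2*x^4 - 4*x^3 + 2*x^2 + 20*x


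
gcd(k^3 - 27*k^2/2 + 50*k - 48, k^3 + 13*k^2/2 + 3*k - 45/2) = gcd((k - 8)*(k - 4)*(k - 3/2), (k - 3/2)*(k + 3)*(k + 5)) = k - 3/2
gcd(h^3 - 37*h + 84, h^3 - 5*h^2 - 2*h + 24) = h^2 - 7*h + 12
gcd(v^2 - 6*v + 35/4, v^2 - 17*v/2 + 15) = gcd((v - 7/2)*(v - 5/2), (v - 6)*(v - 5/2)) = v - 5/2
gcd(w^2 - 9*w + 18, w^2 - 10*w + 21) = w - 3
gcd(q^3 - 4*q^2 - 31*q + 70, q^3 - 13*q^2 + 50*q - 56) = q^2 - 9*q + 14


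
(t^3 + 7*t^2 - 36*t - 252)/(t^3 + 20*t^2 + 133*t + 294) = (t - 6)/(t + 7)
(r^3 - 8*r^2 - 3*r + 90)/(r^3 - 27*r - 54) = (r - 5)/(r + 3)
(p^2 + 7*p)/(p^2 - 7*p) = (p + 7)/(p - 7)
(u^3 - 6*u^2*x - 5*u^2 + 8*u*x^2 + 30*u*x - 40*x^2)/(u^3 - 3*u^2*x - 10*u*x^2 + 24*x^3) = (u - 5)/(u + 3*x)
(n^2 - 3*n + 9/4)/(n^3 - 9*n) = (n^2 - 3*n + 9/4)/(n*(n^2 - 9))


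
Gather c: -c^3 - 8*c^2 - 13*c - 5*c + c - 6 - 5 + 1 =-c^3 - 8*c^2 - 17*c - 10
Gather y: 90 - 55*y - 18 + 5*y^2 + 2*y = 5*y^2 - 53*y + 72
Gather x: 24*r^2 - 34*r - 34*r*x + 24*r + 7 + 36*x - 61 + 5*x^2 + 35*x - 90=24*r^2 - 10*r + 5*x^2 + x*(71 - 34*r) - 144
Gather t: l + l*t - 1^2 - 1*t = l + t*(l - 1) - 1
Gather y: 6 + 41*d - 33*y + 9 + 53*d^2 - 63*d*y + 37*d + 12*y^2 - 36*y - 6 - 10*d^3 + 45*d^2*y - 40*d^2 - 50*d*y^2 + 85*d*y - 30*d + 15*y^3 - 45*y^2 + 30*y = -10*d^3 + 13*d^2 + 48*d + 15*y^3 + y^2*(-50*d - 33) + y*(45*d^2 + 22*d - 39) + 9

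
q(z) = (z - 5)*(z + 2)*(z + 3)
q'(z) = (z - 5)*(z + 2) + (z - 5)*(z + 3) + (z + 2)*(z + 3) = 3*z^2 - 19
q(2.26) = -61.40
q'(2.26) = -3.68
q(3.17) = -58.37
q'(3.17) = 11.15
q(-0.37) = -23.02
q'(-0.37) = -18.59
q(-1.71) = -2.51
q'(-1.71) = -10.23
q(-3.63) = -8.86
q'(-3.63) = 20.53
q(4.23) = -34.68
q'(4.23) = 34.68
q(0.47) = -38.83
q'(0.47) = -18.34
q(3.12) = -58.91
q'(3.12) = 10.20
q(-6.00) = -132.00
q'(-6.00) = 89.00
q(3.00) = -60.00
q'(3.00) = 8.00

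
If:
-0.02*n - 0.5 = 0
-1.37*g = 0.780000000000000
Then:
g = -0.57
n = -25.00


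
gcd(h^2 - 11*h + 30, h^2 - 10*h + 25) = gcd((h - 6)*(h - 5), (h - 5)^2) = h - 5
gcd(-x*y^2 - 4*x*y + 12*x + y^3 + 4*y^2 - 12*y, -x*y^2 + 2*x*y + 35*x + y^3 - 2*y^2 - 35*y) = x - y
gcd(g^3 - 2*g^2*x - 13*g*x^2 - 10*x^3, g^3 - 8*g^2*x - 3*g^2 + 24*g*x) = 1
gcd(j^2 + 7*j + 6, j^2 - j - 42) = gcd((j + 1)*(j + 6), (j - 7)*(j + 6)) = j + 6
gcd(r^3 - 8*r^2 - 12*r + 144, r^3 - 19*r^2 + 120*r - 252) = r^2 - 12*r + 36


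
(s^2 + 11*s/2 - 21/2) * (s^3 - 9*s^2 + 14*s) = s^5 - 7*s^4/2 - 46*s^3 + 343*s^2/2 - 147*s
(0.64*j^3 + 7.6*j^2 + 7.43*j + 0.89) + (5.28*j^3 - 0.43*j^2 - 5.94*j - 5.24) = 5.92*j^3 + 7.17*j^2 + 1.49*j - 4.35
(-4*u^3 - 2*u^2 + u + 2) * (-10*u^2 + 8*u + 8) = 40*u^5 - 12*u^4 - 58*u^3 - 28*u^2 + 24*u + 16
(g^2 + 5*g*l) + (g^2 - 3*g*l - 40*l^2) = 2*g^2 + 2*g*l - 40*l^2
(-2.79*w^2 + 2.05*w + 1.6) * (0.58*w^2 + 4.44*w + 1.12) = -1.6182*w^4 - 11.1986*w^3 + 6.9052*w^2 + 9.4*w + 1.792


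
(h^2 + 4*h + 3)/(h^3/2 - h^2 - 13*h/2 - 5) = 2*(h + 3)/(h^2 - 3*h - 10)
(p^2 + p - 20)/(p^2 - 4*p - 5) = (-p^2 - p + 20)/(-p^2 + 4*p + 5)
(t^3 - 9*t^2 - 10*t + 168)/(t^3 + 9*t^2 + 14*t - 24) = (t^2 - 13*t + 42)/(t^2 + 5*t - 6)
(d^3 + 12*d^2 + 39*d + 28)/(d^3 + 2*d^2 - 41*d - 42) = (d + 4)/(d - 6)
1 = 1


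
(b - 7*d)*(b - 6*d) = b^2 - 13*b*d + 42*d^2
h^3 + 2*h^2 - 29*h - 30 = (h - 5)*(h + 1)*(h + 6)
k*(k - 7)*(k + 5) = k^3 - 2*k^2 - 35*k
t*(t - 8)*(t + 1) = t^3 - 7*t^2 - 8*t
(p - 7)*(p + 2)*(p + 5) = p^3 - 39*p - 70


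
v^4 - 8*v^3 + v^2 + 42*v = v*(v - 7)*(v - 3)*(v + 2)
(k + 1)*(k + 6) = k^2 + 7*k + 6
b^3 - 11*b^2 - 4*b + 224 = (b - 8)*(b - 7)*(b + 4)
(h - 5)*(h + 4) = h^2 - h - 20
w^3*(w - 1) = w^4 - w^3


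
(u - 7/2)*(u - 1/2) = u^2 - 4*u + 7/4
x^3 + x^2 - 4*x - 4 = (x - 2)*(x + 1)*(x + 2)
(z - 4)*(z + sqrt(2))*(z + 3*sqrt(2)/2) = z^3 - 4*z^2 + 5*sqrt(2)*z^2/2 - 10*sqrt(2)*z + 3*z - 12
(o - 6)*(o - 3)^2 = o^3 - 12*o^2 + 45*o - 54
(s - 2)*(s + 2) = s^2 - 4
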